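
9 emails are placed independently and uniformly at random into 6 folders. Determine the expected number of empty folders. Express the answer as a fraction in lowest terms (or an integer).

1953125/1679616

Let Xⱼ=1 if folder j is empty. P(Xⱼ=1) = ((6-1)/6)^9 = 1953125/10077696.
By linearity, E[#empty] = 6·1953125/10077696 = 1953125/1679616.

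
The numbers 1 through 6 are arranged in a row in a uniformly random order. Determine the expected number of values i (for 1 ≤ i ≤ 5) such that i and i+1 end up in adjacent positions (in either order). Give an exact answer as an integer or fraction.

For each i ∈ {1,…,5}, let Xᵢ = 1 if i and i+1 are adjacent. P(Xᵢ=1) = 2·(6−1)!/6! = 2/6.
By linearity, E[ΣXᵢ] = (5)·(2/6) = 5/3.

5/3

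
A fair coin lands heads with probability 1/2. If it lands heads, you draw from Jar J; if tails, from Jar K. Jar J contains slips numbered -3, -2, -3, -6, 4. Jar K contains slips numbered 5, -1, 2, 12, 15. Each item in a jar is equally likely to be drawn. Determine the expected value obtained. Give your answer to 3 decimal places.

E[X | Jar J] = (-3 − 2 − 3 − 6 + 4)/5 = -2
E[X | Jar K] = (5 − 1 + 2 + 12 + 15)/5 = 33/5
E[X] = (1/2)·(-2) + (1/2)·33/5 = 23/10 ≈ 2.300

2.300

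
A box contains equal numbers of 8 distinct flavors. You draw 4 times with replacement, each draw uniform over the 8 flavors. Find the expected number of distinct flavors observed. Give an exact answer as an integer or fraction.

1695/512

Let Xⱼ=1 if type j appears at least once. P(Xⱼ=1) = 1 − ((8−1)/8)^4 = 1695/4096.
E[#distinct] = 8·1695/4096 = 1695/512.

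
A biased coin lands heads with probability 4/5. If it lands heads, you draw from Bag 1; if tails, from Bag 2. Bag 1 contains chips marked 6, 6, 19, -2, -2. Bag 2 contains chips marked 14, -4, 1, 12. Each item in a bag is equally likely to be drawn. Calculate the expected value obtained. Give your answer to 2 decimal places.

5.47

E[X | Bag 1] = (6 + 6 + 19 − 2 − 2)/5 = 27/5
E[X | Bag 2] = (14 − 4 + 1 + 12)/4 = 23/4
E[X] = (4/5)·27/5 + (1/5)·23/4 = 547/100 ≈ 5.47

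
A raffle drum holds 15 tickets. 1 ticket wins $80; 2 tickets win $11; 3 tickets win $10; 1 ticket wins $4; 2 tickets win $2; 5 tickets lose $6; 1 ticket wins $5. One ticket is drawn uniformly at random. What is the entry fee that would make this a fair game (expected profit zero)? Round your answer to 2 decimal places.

$7.67

E[payout] = (1/15)·80 + (2/15)·11 + (3/15)·10 + (1/15)·4 + (2/15)·2 + (5/15)·(-6) + (1/15)·5 = 23/3
Fair fee = E[payout] = 23/3 ≈ $7.67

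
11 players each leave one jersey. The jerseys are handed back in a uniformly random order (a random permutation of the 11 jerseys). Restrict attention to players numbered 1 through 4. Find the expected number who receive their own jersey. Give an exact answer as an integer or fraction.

Let Xᵢ = 1 if person i gets their own jersey. For each i, P(Xᵢ=1) = 1/11.
By linearity of expectation, E[X₁+…+X_4] = 4·(1/11) = 4/11.

4/11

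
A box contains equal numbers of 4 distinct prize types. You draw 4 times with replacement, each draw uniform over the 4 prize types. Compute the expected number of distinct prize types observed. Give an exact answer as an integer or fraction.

175/64

Let Xⱼ=1 if type j appears at least once. P(Xⱼ=1) = 1 − ((4−1)/4)^4 = 175/256.
E[#distinct] = 4·175/256 = 175/64.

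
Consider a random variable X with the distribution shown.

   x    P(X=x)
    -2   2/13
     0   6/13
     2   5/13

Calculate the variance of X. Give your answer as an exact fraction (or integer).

E[X] = (2/13)·(-2) + (6/13)·0 + (5/13)·2 = 6/13
E[X²] = (2/13)·4 + (6/13)·0 + (5/13)·4 = 28/13
Var(X) = 28/13 − (6/13)² = 328/169

328/169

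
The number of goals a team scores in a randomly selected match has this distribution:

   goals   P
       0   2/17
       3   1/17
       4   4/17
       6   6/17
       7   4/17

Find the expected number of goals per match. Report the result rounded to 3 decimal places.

4.882

E[X] = (2/17)·0 + (1/17)·3 + (4/17)·4 + (6/17)·6 + (4/17)·7
     = 83/17 ≈ 4.882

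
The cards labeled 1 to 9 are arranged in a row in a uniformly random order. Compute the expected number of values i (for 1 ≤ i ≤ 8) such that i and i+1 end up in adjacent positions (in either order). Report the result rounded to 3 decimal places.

1.778

For each i ∈ {1,…,8}, let Xᵢ = 1 if i and i+1 are adjacent. P(Xᵢ=1) = 2·(9−1)!/9! = 2/9.
By linearity, E[ΣXᵢ] = (8)·(2/9) = 16/9.
≈ 1.778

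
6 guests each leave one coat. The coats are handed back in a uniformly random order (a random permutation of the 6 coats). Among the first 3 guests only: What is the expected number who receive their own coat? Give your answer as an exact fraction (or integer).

Let Xᵢ = 1 if person i gets their own coat. For each i, P(Xᵢ=1) = 1/6.
By linearity of expectation, E[X₁+…+X_3] = 3·(1/6) = 1/2.

1/2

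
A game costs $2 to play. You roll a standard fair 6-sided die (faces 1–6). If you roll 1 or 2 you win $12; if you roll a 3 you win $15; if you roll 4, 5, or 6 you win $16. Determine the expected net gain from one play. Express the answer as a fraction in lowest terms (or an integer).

E[payout] = (1/3)·12 + (1/6)·15 + (1/2)·16 = 29/2
Expected profit = 29/2 − 2 = 25/2

25/2 dollars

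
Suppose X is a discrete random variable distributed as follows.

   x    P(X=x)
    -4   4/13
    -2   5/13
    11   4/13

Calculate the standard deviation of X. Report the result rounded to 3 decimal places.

6.463

E[X] = 18/13, E[X²] = 568/13
Var(X) = E[X²] − (E[X])² = 568/13 − 324/169 = 7060/169
SD(X) = √(7060/169) ≈ 6.463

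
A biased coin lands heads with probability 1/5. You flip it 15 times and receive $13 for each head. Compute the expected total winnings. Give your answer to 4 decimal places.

E[#heads] = 15·1/5 = 3 (linearity over flips).
E[winnings] = 13·3 = 39.
≈ 39.0000

$39.0000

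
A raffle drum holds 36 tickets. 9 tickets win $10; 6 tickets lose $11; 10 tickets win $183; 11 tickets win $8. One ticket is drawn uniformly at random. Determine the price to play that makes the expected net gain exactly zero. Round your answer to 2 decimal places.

E[payout] = (9/36)·10 + (6/36)·(-11) + (10/36)·183 + (11/36)·8 = 971/18
Fair fee = E[payout] = 971/18 ≈ $53.94

$53.94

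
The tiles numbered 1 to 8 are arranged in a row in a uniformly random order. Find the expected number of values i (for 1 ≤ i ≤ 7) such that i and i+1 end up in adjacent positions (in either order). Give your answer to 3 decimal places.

1.750

For each i ∈ {1,…,7}, let Xᵢ = 1 if i and i+1 are adjacent. P(Xᵢ=1) = 2·(8−1)!/8! = 2/8.
By linearity, E[ΣXᵢ] = (7)·(2/8) = 7/4.
≈ 1.750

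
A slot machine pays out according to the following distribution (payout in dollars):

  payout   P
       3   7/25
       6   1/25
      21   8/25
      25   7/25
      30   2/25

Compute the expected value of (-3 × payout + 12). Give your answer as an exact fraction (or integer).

-198/5

E[-3x+12] = (7/25)·3 + (1/25)·(-6) + (8/25)·(-51) + (7/25)·(-63) + (2/25)·(-78)
     = -198/5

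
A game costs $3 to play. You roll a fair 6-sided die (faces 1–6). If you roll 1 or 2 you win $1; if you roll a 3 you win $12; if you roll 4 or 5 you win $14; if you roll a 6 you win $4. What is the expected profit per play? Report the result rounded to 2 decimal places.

$4.67

E[payout] = (1/3)·1 + (1/6)·4 + (1/6)·12 + (1/3)·14 = 23/3
Expected profit = 23/3 − 3 = 14/3 ≈ $4.67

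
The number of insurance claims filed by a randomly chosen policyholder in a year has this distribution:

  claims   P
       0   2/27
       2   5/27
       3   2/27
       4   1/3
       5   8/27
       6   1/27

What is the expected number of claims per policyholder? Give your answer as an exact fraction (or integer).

98/27

E[X] = (2/27)·0 + (5/27)·2 + (2/27)·3 + (1/3)·4 + (8/27)·5 + (1/27)·6
     = 98/27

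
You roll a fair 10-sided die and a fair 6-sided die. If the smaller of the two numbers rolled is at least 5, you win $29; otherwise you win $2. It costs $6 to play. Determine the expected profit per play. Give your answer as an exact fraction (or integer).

7/5 dollars

E[payout] = (4/5)·2 + (1/5)·29 = 37/5
Expected profit = 37/5 − 6 = 7/5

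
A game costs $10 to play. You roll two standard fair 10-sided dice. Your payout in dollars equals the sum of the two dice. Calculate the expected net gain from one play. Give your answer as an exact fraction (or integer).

Distribution of the sum of the two dice: 2 w.p. 1/100, 3 w.p. 1/50, 4 w.p. 3/100, 5 w.p. 1/25, 6 w.p. 1/20, 7 w.p. 3/50, …
E[payout] = (1/100)·2 + (1/50)·3 + (3/100)·4 + (1/25)·5 + (1/20)·6 + (3/50)·7 + (7/100)·8 + (2/25)·9 + (9/100)·10 + (1/10)·11 + (9/100)·12 + (2/25)·13 + (7/100)·14 + (3/50)·15 + (1/20)·16 + (1/25)·17 + (3/100)·18 + (1/50)·19 + (1/100)·20 = 11
Expected profit = 11 − 10 = 1

$1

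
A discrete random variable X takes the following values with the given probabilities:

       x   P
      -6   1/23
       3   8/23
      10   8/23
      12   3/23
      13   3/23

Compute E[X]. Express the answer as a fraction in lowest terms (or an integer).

173/23

E[X] = (1/23)·(-6) + (8/23)·3 + (8/23)·10 + (3/23)·12 + (3/23)·13
     = 173/23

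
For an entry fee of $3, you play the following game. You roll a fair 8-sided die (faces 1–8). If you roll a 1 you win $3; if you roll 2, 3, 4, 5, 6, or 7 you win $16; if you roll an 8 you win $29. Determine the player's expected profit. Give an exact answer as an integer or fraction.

$13

E[payout] = (1/8)·3 + (3/4)·16 + (1/8)·29 = 16
Expected profit = 16 − 3 = 13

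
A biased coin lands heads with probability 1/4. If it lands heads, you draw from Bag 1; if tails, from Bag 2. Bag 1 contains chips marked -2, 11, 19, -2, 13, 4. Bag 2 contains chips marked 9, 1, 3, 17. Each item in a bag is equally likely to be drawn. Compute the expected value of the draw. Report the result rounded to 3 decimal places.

E[X | Bag 1] = (-2 + 11 + 19 − 2 + 13 + 4)/6 = 43/6
E[X | Bag 2] = (9 + 1 + 3 + 17)/4 = 15/2
E[X] = (1/4)·43/6 + (3/4)·15/2 = 89/12 ≈ 7.417

7.417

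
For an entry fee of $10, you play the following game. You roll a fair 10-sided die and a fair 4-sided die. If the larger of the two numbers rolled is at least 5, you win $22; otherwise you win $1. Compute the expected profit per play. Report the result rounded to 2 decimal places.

$3.60

E[payout] = (2/5)·1 + (3/5)·22 = 68/5
Expected profit = 68/5 − 10 = 18/5 ≈ $3.60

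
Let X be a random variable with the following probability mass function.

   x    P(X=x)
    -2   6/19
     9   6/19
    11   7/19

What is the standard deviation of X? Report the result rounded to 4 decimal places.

E[X] = 119/19, E[X²] = 1357/19
Var(X) = E[X²] − (E[X])² = 1357/19 − 14161/361 = 11622/361
SD(X) = √(11622/361) ≈ 5.6740

5.6740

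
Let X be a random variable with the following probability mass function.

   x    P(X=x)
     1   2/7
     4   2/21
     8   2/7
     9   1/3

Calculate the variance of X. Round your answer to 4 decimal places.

11.6644

E[X] = (2/7)·1 + (2/21)·4 + (2/7)·8 + (1/3)·9 = 125/21
E[X²] = (2/7)·1 + (2/21)·16 + (2/7)·64 + (1/3)·81 = 989/21
Var(X) = 989/21 − (125/21)² = 5144/441 ≈ 11.6644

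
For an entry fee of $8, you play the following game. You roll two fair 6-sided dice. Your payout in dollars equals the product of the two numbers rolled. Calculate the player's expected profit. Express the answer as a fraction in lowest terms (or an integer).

17/4 dollars

Distribution of the product of the two numbers rolled: 1 w.p. 1/36, 2 w.p. 1/18, 3 w.p. 1/18, 4 w.p. 1/12, 5 w.p. 1/18, 6 w.p. 1/9, …
E[payout] = (1/36)·1 + (1/18)·2 + (1/18)·3 + (1/12)·4 + (1/18)·5 + (1/9)·6 + (1/18)·8 + (1/36)·9 + (1/18)·10 + (1/9)·12 + (1/18)·15 + (1/36)·16 + (1/18)·18 + (1/18)·20 + (1/18)·24 + (1/36)·25 + (1/18)·30 + (1/36)·36 = 49/4
Expected profit = 49/4 − 8 = 17/4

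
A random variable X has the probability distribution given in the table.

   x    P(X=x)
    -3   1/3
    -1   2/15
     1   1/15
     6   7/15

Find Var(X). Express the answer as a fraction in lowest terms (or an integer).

E[X] = (1/3)·(-3) + (2/15)·(-1) + (1/15)·1 + (7/15)·6 = 26/15
E[X²] = (1/3)·9 + (2/15)·1 + (1/15)·1 + (7/15)·36 = 20
Var(X) = 20 − (26/15)² = 3824/225

3824/225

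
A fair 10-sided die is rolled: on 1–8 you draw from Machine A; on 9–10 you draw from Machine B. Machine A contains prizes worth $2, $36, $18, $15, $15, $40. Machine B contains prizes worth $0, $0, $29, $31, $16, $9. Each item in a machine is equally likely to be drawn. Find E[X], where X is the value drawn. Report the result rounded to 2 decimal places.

E[X | Machine A] = (2 + 36 + 18 + 15 + 15 + 40)/6 = 21
E[X | Machine B] = (0 + 0 + 29 + 31 + 16 + 9)/6 = 85/6
E[X] = (4/5)·21 + (1/5)·85/6 = 589/30 ≈ 19.63

$19.63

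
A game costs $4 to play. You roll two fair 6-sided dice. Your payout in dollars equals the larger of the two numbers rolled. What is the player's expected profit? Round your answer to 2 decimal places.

$0.47

Distribution of the larger of the two numbers rolled: 1 w.p. 1/36, 2 w.p. 1/12, 3 w.p. 5/36, 4 w.p. 7/36, 5 w.p. 1/4, 6 w.p. 11/36
E[payout] = (1/36)·1 + (1/12)·2 + (5/36)·3 + (7/36)·4 + (1/4)·5 + (11/36)·6 = 161/36
Expected profit = 161/36 − 4 = 17/36 ≈ $0.47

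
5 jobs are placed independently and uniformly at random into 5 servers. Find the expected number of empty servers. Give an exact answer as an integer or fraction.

Let Xⱼ=1 if server j is empty. P(Xⱼ=1) = ((5-1)/5)^5 = 1024/3125.
By linearity, E[#empty] = 5·1024/3125 = 1024/625.

1024/625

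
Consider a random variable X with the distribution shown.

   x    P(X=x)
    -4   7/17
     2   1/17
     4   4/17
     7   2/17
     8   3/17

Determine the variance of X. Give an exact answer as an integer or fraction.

E[X] = (7/17)·(-4) + (1/17)·2 + (4/17)·4 + (2/17)·7 + (3/17)·8 = 28/17
E[X²] = (7/17)·16 + (1/17)·4 + (4/17)·16 + (2/17)·49 + (3/17)·64 = 470/17
Var(X) = 470/17 − (28/17)² = 7206/289

7206/289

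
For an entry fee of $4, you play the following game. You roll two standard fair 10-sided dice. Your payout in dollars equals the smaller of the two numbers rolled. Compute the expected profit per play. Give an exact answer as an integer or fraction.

Distribution of the smaller of the two numbers rolled: 1 w.p. 19/100, 2 w.p. 17/100, 3 w.p. 3/20, 4 w.p. 13/100, 5 w.p. 11/100, 6 w.p. 9/100, …
E[payout] = (19/100)·1 + (17/100)·2 + (3/20)·3 + (13/100)·4 + (11/100)·5 + (9/100)·6 + (7/100)·7 + (1/20)·8 + (3/100)·9 + (1/100)·10 = 77/20
Expected profit = 77/20 − 4 = -3/20

-3/20 dollars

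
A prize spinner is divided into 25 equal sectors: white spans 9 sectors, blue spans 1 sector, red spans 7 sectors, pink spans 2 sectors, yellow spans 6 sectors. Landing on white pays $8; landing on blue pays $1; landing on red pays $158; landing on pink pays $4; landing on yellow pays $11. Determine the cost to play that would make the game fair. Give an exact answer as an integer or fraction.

E[payout] = (9/25)·8 + (1/25)·1 + (7/25)·158 + (2/25)·4 + (6/25)·11 = 1253/25
Fair fee = E[payout] = 1253/25

1253/25 dollars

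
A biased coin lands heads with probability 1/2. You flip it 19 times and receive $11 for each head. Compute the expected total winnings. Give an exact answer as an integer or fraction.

E[#heads] = 19·1/2 = 19/2 (linearity over flips).
E[winnings] = 11·19/2 = 209/2.

209/2 dollars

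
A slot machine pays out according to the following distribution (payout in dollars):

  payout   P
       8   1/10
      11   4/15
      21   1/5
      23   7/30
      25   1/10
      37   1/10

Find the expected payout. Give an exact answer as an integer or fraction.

39/2 dollars

E[X] = (1/10)·8 + (4/15)·11 + (1/5)·21 + (7/30)·23 + (1/10)·25 + (1/10)·37
     = 39/2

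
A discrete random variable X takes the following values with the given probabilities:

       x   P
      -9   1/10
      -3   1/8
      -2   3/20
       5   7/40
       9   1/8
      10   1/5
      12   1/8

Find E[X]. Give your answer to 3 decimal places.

3.925

E[X] = (1/10)·(-9) + (1/8)·(-3) + (3/20)·(-2) + (7/40)·5 + (1/8)·9 + (1/5)·10 + (1/8)·12
     = 157/40 ≈ 3.925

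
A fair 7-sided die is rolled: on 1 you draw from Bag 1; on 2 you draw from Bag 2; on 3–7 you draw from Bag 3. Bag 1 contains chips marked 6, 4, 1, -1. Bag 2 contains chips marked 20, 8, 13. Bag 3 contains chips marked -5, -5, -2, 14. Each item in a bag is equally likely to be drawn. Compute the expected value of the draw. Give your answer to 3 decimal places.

2.667

E[X | Bag 1] = (6 + 4 + 1 − 1)/4 = 5/2
E[X | Bag 2] = (20 + 8 + 13)/3 = 41/3
E[X | Bag 3] = (-5 − 5 − 2 + 14)/4 = 1/2
E[X] = (1/7)·5/2 + (1/7)·41/3 + (5/7)·1/2 = 8/3 ≈ 2.667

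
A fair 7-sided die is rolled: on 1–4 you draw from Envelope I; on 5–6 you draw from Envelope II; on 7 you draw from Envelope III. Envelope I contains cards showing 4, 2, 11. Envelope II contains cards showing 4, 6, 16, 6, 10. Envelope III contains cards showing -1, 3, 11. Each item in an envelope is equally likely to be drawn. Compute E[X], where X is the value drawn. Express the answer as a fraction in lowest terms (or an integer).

219/35

E[X | Envelope I] = (4 + 2 + 11)/3 = 17/3
E[X | Envelope II] = (4 + 6 + 16 + 6 + 10)/5 = 42/5
E[X | Envelope III] = (-1 + 3 + 11)/3 = 13/3
E[X] = (4/7)·17/3 + (2/7)·42/5 + (1/7)·13/3 = 219/35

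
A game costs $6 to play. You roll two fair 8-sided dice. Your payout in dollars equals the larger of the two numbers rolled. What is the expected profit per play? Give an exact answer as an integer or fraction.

Distribution of the larger of the two numbers rolled: 1 w.p. 1/64, 2 w.p. 3/64, 3 w.p. 5/64, 4 w.p. 7/64, 5 w.p. 9/64, 6 w.p. 11/64, …
E[payout] = (1/64)·1 + (3/64)·2 + (5/64)·3 + (7/64)·4 + (9/64)·5 + (11/64)·6 + (13/64)·7 + (15/64)·8 = 93/16
Expected profit = 93/16 − 6 = -3/16

-3/16 dollars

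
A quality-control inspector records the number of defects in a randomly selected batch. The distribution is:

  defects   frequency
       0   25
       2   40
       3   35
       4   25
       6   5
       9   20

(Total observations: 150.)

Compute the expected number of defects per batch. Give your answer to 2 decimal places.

Total = 150, so P(defects=0) = 25/150, etc.
E[X] = (1/6)·0 + (4/15)·2 + (7/30)·3 + (1/6)·4 + (1/30)·6 + (2/15)·9
     = 33/10 ≈ 3.30

3.30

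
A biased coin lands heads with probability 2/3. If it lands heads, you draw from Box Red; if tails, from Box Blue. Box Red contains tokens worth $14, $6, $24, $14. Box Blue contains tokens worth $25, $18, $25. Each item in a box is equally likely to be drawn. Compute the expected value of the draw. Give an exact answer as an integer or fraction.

E[X | Box Red] = (14 + 6 + 24 + 14)/4 = 29/2
E[X | Box Blue] = (25 + 18 + 25)/3 = 68/3
E[X] = (2/3)·29/2 + (1/3)·68/3 = 155/9

155/9 dollars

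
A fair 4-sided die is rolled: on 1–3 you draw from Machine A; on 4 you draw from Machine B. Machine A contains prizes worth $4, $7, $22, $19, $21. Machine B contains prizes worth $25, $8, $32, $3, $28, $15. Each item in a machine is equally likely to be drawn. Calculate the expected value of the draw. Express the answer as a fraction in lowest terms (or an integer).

E[X | Machine A] = (4 + 7 + 22 + 19 + 21)/5 = 73/5
E[X | Machine B] = (25 + 8 + 32 + 3 + 28 + 15)/6 = 37/2
E[X] = (3/4)·73/5 + (1/4)·37/2 = 623/40

623/40 dollars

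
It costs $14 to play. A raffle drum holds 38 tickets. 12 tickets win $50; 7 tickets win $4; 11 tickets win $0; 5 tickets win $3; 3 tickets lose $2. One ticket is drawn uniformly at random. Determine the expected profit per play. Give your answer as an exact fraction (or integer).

105/38 dollars

E[payout] = (12/38)·50 + (7/38)·4 + (11/38)·0 + (5/38)·3 + (3/38)·(-2) = 637/38
Expected profit = 637/38 − 14 = 105/38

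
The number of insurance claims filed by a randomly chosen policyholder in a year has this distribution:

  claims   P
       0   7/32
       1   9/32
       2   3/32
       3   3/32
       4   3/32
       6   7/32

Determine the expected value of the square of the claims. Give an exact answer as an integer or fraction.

87/8

E[X²] = (7/32)·0 + (9/32)·1 + (3/32)·4 + (3/32)·9 + (3/32)·16 + (7/32)·36
     = 87/8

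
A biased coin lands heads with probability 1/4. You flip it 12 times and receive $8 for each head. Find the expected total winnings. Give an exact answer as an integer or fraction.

$24

E[#heads] = 12·1/4 = 3 (linearity over flips).
E[winnings] = 8·3 = 24.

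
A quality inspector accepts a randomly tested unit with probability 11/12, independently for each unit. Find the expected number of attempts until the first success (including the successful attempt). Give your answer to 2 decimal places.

For a geometric distribution, E[trials] = 1/p = 1/(11/12) = 12/11.
≈ 1.09

1.09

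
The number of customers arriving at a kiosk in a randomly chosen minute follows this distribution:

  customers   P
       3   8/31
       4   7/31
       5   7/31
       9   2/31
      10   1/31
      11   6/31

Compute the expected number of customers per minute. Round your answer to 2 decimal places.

E[X] = (8/31)·3 + (7/31)·4 + (7/31)·5 + (2/31)·9 + (1/31)·10 + (6/31)·11
     = 181/31 ≈ 5.84

5.84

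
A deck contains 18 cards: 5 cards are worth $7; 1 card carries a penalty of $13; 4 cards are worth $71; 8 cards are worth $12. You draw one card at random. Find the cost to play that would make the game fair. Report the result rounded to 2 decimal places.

E[payout] = (5/18)·7 + (1/18)·(-13) + (4/18)·71 + (8/18)·12 = 67/3
Fair fee = E[payout] = 67/3 ≈ $22.33

$22.33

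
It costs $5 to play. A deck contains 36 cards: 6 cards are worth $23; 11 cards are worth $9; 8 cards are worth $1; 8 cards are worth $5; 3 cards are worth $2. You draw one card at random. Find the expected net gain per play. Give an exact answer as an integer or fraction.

E[payout] = (6/36)·23 + (11/36)·9 + (8/36)·1 + (8/36)·5 + (3/36)·2 = 97/12
Expected profit = 97/12 − 5 = 37/12

37/12 dollars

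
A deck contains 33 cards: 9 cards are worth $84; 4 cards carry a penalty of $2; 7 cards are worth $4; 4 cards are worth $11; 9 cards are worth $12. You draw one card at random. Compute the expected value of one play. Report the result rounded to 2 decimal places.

$28.12

E[payout] = (9/33)·84 + (4/33)·(-2) + (7/33)·4 + (4/33)·11 + (9/33)·12 = 928/33
≈ $28.12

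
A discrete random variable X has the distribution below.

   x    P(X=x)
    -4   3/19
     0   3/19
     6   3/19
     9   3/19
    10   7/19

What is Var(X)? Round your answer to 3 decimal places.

28.454

E[X] = (3/19)·(-4) + (3/19)·0 + (3/19)·6 + (3/19)·9 + (7/19)·10 = 103/19
E[X²] = (3/19)·16 + (3/19)·0 + (3/19)·36 + (3/19)·81 + (7/19)·100 = 1099/19
Var(X) = 1099/19 − (103/19)² = 10272/361 ≈ 28.454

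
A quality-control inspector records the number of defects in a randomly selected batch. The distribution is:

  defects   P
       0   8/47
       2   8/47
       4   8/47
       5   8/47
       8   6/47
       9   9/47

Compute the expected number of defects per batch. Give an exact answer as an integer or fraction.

217/47

E[X] = (8/47)·0 + (8/47)·2 + (8/47)·4 + (8/47)·5 + (6/47)·8 + (9/47)·9
     = 217/47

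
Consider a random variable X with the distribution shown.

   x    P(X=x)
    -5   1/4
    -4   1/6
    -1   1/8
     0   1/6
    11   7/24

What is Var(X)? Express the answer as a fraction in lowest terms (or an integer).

E[X] = (1/4)·(-5) + (1/6)·(-4) + (1/8)·(-1) + (1/6)·0 + (7/24)·11 = 7/6
E[X²] = (1/4)·25 + (1/6)·16 + (1/8)·1 + (1/6)·0 + (7/24)·121 = 133/3
Var(X) = 133/3 − (7/6)² = 1547/36

1547/36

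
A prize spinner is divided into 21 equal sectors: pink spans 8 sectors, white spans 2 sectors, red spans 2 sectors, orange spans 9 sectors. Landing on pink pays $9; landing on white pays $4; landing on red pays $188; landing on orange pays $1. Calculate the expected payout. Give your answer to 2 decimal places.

E[payout] = (8/21)·9 + (2/21)·4 + (2/21)·188 + (9/21)·1 = 155/7
≈ $22.14

$22.14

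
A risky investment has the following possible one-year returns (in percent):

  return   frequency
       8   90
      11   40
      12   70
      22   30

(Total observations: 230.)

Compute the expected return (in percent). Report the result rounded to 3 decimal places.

Total = 230, so P(return=8) = 90/230, etc.
E[X] = (9/23)·8 + (4/23)·11 + (7/23)·12 + (3/23)·22
     = 266/23 ≈ 11.565

11.565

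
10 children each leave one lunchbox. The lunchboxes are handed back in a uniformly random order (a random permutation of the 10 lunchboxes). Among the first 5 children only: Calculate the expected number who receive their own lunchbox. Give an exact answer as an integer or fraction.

1/2

Let Xᵢ = 1 if person i gets their own lunchbox. For each i, P(Xᵢ=1) = 1/10.
By linearity of expectation, E[X₁+…+X_5] = 5·(1/10) = 1/2.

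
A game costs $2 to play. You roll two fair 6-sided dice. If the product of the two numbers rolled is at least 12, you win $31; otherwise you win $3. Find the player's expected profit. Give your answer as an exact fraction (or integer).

128/9 dollars

E[payout] = (19/36)·3 + (17/36)·31 = 146/9
Expected profit = 146/9 − 2 = 128/9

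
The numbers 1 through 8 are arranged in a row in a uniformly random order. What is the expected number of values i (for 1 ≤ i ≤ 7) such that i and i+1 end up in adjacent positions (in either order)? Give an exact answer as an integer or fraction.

For each i ∈ {1,…,7}, let Xᵢ = 1 if i and i+1 are adjacent. P(Xᵢ=1) = 2·(8−1)!/8! = 2/8.
By linearity, E[ΣXᵢ] = (7)·(2/8) = 7/4.

7/4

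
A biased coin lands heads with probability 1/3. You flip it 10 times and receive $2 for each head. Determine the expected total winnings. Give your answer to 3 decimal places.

E[#heads] = 10·1/3 = 10/3 (linearity over flips).
E[winnings] = 2·10/3 = 20/3.
≈ 6.667

$6.667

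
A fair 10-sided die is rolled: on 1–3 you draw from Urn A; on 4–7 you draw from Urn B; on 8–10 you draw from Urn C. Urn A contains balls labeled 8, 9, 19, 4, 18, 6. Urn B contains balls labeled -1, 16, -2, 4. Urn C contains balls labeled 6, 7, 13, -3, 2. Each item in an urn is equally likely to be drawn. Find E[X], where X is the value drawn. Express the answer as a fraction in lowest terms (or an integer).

E[X | Urn A] = (8 + 9 + 19 + 4 + 18 + 6)/6 = 32/3
E[X | Urn B] = (-1 + 16 − 2 + 4)/4 = 17/4
E[X | Urn C] = (6 + 7 + 13 − 3 + 2)/5 = 5
E[X] = (3/10)·32/3 + (2/5)·17/4 + (3/10)·5 = 32/5

32/5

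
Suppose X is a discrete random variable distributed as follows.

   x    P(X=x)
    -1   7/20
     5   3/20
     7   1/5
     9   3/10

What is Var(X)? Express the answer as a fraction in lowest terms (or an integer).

359/20

E[X] = (7/20)·(-1) + (3/20)·5 + (1/5)·7 + (3/10)·9 = 9/2
E[X²] = (7/20)·1 + (3/20)·25 + (1/5)·49 + (3/10)·81 = 191/5
Var(X) = 191/5 − (9/2)² = 359/20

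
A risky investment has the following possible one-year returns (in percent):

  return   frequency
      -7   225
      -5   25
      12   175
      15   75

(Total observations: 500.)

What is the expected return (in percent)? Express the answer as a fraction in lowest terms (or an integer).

61/20

Total = 500, so P(return=-7) = 225/500, etc.
E[X] = (9/20)·(-7) + (1/20)·(-5) + (7/20)·12 + (3/20)·15
     = 61/20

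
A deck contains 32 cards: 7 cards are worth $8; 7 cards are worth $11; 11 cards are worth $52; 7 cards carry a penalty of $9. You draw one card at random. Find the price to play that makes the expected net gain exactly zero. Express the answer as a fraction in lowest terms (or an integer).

321/16 dollars

E[payout] = (7/32)·8 + (7/32)·11 + (11/32)·52 + (7/32)·(-9) = 321/16
Fair fee = E[payout] = 321/16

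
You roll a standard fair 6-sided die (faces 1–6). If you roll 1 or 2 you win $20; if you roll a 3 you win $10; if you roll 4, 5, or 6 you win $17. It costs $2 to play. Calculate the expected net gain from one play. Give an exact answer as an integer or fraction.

E[payout] = (1/6)·10 + (1/2)·17 + (1/3)·20 = 101/6
Expected profit = 101/6 − 2 = 89/6

89/6 dollars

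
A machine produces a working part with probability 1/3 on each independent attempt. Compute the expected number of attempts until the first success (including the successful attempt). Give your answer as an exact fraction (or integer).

For a geometric distribution, E[trials] = 1/p = 1/(1/3) = 3.

3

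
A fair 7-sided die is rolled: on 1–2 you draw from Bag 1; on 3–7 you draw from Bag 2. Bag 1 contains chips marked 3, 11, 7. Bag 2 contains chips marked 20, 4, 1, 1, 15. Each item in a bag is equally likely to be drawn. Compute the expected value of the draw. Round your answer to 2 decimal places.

7.86

E[X | Bag 1] = (3 + 11 + 7)/3 = 7
E[X | Bag 2] = (20 + 4 + 1 + 1 + 15)/5 = 41/5
E[X] = (2/7)·7 + (5/7)·41/5 = 55/7 ≈ 7.86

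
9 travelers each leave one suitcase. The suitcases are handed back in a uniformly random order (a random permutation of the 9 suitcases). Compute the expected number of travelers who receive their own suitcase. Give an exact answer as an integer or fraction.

1

Let Xᵢ = 1 if person i gets their own suitcase. For each i, P(Xᵢ=1) = 1/9.
By linearity of expectation, E[X₁+…+X_9] = 9·(1/9) = 1.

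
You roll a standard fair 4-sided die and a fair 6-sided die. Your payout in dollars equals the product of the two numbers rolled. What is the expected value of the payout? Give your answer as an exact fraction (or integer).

Distribution of the product of the two numbers rolled: 1 w.p. 1/24, 2 w.p. 1/12, 3 w.p. 1/12, 4 w.p. 1/8, 5 w.p. 1/24, 6 w.p. 1/8, …
E[payout] = (1/24)·1 + (1/12)·2 + (1/12)·3 + (1/8)·4 + (1/24)·5 + (1/8)·6 + (1/12)·8 + (1/24)·9 + (1/24)·10 + (1/8)·12 + (1/24)·15 + (1/24)·16 + (1/24)·18 + (1/24)·20 + (1/24)·24 = 35/4

35/4 dollars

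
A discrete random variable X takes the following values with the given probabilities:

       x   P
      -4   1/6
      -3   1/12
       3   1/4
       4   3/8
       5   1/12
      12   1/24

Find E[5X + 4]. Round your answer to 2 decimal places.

E[5x+4] = (1/6)·(-16) + (1/12)·(-11) + (1/4)·19 + (3/8)·24 + (1/12)·29 + (1/24)·64
     = 61/4 ≈ 15.25

15.25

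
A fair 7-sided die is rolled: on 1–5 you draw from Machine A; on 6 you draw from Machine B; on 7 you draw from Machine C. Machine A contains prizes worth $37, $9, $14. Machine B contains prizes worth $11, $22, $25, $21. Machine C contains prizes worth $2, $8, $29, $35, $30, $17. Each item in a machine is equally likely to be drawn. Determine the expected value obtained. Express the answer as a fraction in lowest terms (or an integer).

1679/84 dollars

E[X | Machine A] = (37 + 9 + 14)/3 = 20
E[X | Machine B] = (11 + 22 + 25 + 21)/4 = 79/4
E[X | Machine C] = (2 + 8 + 29 + 35 + 30 + 17)/6 = 121/6
E[X] = (5/7)·20 + (1/7)·79/4 + (1/7)·121/6 = 1679/84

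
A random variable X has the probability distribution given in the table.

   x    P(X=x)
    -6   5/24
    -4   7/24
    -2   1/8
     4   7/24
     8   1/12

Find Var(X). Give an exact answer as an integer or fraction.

E[X] = (5/24)·(-6) + (7/24)·(-4) + (1/8)·(-2) + (7/24)·4 + (1/12)·8 = -5/6
E[X²] = (5/24)·36 + (7/24)·16 + (1/8)·4 + (7/24)·16 + (1/12)·64 = 68/3
Var(X) = 68/3 − (-5/6)² = 791/36

791/36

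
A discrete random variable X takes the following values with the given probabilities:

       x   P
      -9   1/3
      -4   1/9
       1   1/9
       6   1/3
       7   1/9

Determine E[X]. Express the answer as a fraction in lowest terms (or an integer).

-5/9

E[X] = (1/3)·(-9) + (1/9)·(-4) + (1/9)·1 + (1/3)·6 + (1/9)·7
     = -5/9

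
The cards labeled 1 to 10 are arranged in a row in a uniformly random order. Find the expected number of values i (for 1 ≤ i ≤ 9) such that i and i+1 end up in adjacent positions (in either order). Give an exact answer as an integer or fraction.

For each i ∈ {1,…,9}, let Xᵢ = 1 if i and i+1 are adjacent. P(Xᵢ=1) = 2·(10−1)!/10! = 2/10.
By linearity, E[ΣXᵢ] = (9)·(2/10) = 9/5.

9/5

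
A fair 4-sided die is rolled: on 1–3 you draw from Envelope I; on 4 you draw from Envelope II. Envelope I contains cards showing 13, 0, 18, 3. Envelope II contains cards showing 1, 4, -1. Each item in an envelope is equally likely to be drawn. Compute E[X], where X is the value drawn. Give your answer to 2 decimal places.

6.71

E[X | Envelope I] = (13 + 0 + 18 + 3)/4 = 17/2
E[X | Envelope II] = (1 + 4 − 1)/3 = 4/3
E[X] = (3/4)·17/2 + (1/4)·4/3 = 161/24 ≈ 6.71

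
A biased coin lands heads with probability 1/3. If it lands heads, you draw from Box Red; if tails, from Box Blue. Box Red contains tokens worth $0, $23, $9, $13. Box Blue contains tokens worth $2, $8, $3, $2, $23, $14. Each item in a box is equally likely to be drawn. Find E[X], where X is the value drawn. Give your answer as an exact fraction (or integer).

E[X | Box Red] = (0 + 23 + 9 + 13)/4 = 45/4
E[X | Box Blue] = (2 + 8 + 3 + 2 + 23 + 14)/6 = 26/3
E[X] = (1/3)·45/4 + (2/3)·26/3 = 343/36

343/36 dollars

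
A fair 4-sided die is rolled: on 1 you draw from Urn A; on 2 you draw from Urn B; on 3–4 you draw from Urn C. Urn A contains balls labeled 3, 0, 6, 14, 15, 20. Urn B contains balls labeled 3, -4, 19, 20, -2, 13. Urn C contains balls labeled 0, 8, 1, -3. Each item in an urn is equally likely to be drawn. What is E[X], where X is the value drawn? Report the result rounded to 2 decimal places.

5.21

E[X | Urn A] = (3 + 0 + 6 + 14 + 15 + 20)/6 = 29/3
E[X | Urn B] = (3 − 4 + 19 + 20 − 2 + 13)/6 = 49/6
E[X | Urn C] = (0 + 8 + 1 − 3)/4 = 3/2
E[X] = (1/4)·29/3 + (1/4)·49/6 + (1/2)·3/2 = 125/24 ≈ 5.21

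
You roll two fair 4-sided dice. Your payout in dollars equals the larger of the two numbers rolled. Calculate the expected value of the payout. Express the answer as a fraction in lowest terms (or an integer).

25/8 dollars

Distribution of the larger of the two numbers rolled: 1 w.p. 1/16, 2 w.p. 3/16, 3 w.p. 5/16, 4 w.p. 7/16
E[payout] = (1/16)·1 + (3/16)·2 + (5/16)·3 + (7/16)·4 = 25/8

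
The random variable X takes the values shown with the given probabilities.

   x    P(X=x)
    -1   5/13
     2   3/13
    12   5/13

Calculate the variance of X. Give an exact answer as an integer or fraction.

5860/169

E[X] = (5/13)·(-1) + (3/13)·2 + (5/13)·12 = 61/13
E[X²] = (5/13)·1 + (3/13)·4 + (5/13)·144 = 737/13
Var(X) = 737/13 − (61/13)² = 5860/169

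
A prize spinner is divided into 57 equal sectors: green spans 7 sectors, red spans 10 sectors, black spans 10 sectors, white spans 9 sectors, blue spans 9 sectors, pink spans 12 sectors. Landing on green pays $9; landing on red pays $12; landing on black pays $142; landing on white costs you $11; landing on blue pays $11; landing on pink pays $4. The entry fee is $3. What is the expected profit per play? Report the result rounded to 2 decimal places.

E[payout] = (7/57)·9 + (10/57)·12 + (10/57)·142 + (9/57)·(-11) + (9/57)·11 + (12/57)·4 = 1651/57
Expected profit = 1651/57 − 3 = 1480/57 ≈ $25.96

$25.96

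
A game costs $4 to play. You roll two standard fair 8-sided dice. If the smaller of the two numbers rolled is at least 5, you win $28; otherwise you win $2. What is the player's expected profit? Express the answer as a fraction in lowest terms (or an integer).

E[payout] = (3/4)·2 + (1/4)·28 = 17/2
Expected profit = 17/2 − 4 = 9/2

9/2 dollars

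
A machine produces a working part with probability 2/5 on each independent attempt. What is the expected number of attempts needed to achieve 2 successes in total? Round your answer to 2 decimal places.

5.00

By linearity (sum of 2 independent geometric waits), E[trials] = 2/p = 2/(2/5) = 5.
≈ 5.00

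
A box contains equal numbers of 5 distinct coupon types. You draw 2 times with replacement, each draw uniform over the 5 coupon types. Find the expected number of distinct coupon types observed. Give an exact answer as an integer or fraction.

Let Xⱼ=1 if type j appears at least once. P(Xⱼ=1) = 1 − ((5−1)/5)^2 = 9/25.
E[#distinct] = 5·9/25 = 9/5.

9/5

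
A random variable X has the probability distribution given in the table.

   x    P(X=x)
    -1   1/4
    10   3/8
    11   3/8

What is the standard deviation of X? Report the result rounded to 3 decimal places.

4.998

E[X] = 61/8, E[X²] = 665/8
Var(X) = E[X²] − (E[X])² = 665/8 − 3721/64 = 1599/64
SD(X) = √(1599/64) ≈ 4.998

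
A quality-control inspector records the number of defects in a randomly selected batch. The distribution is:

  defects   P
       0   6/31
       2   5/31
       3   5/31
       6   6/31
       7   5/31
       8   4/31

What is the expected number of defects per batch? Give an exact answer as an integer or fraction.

128/31

E[X] = (6/31)·0 + (5/31)·2 + (5/31)·3 + (6/31)·6 + (5/31)·7 + (4/31)·8
     = 128/31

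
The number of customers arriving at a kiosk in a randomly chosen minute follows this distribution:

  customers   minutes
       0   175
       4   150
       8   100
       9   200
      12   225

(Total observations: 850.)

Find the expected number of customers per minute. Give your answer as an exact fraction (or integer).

118/17

Total = 850, so P(customers=0) = 175/850, etc.
E[X] = (7/34)·0 + (3/17)·4 + (2/17)·8 + (4/17)·9 + (9/34)·12
     = 118/17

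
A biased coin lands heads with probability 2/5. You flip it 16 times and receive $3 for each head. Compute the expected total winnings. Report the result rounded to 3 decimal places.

E[#heads] = 16·2/5 = 32/5 (linearity over flips).
E[winnings] = 3·32/5 = 96/5.
≈ 19.200

$19.200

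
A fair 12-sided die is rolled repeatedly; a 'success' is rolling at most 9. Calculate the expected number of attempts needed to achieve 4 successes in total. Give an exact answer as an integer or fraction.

By linearity (sum of 4 independent geometric waits), E[trials] = 4/p = 4/(3/4) = 16/3.

16/3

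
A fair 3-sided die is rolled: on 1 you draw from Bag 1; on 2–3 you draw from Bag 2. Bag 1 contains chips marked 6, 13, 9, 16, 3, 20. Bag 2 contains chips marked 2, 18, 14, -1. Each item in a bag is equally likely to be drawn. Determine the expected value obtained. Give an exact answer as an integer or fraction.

83/9

E[X | Bag 1] = (6 + 13 + 9 + 16 + 3 + 20)/6 = 67/6
E[X | Bag 2] = (2 + 18 + 14 − 1)/4 = 33/4
E[X] = (1/3)·67/6 + (2/3)·33/4 = 83/9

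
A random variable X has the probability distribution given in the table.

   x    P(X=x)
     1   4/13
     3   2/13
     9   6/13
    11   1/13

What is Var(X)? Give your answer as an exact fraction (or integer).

2552/169

E[X] = (4/13)·1 + (2/13)·3 + (6/13)·9 + (1/13)·11 = 75/13
E[X²] = (4/13)·1 + (2/13)·9 + (6/13)·81 + (1/13)·121 = 629/13
Var(X) = 629/13 − (75/13)² = 2552/169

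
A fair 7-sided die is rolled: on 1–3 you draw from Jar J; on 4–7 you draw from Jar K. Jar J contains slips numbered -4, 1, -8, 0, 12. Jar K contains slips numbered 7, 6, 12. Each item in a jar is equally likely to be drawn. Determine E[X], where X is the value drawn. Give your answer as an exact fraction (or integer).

E[X | Jar J] = (-4 + 1 − 8 + 0 + 12)/5 = 1/5
E[X | Jar K] = (7 + 6 + 12)/3 = 25/3
E[X] = (3/7)·1/5 + (4/7)·25/3 = 509/105

509/105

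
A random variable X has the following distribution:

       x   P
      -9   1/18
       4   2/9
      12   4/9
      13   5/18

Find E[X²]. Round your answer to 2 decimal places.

119.00

E[X²] = (1/18)·81 + (2/9)·16 + (4/9)·144 + (5/18)·169
     = 119 ≈ 119.00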